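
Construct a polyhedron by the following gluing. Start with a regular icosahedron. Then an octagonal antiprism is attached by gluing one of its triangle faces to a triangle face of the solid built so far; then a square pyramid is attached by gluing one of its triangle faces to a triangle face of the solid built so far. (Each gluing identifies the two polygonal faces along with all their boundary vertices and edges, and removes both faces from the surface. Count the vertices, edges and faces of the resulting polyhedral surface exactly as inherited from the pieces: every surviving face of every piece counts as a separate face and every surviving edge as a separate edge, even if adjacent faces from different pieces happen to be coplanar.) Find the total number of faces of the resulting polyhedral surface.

39

A regular icosahedron: V=12, E=30, F=20.
Attach an octagonal antiprism (V=16, E=32, F=18) along a 3-gon: merge 3 vertices and 3 edges, delete both glued faces → V=25, E=59, F=36.
Attach a square pyramid (V=5, E=8, F=5) along a 3-gon: merge 3 vertices and 3 edges, delete both glued faces → V=27, E=64, F=39.
Check: V − E + F = 27 − 64 + 39 = 2.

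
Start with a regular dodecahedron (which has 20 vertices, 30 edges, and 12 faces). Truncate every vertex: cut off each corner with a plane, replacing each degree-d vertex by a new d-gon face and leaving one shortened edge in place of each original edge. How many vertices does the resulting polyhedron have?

60

Truncation replaces each original edge-end by a new vertex, so V′ = 2E = 60.
Each original edge survives, and each old vertex of degree d contributes d new edges; summing degrees gives Σd = 2E, so E′ = E + 2E = 3E = 90.
Each original face survives and each original vertex becomes one new face: F′ = F + V = 32.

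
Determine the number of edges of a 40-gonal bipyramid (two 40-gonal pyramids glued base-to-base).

120

A bipyramid over an n-gon has 2n triangular faces and n + 2 vertices: V = 40 + 2 = 42, E = 3·40 = 120, F = 2·40 = 80.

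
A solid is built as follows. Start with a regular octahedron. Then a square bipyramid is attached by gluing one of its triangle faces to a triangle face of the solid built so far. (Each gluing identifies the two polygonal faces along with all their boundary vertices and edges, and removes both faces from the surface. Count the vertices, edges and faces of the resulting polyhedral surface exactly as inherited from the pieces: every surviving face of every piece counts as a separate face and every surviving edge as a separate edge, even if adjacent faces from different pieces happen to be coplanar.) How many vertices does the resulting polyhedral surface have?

A regular octahedron: V=6, E=12, F=8.
Attach a square bipyramid (V=6, E=12, F=8) along a 3-gon: merge 3 vertices and 3 edges, delete both glued faces → V=9, E=21, F=14.
Check: V − E + F = 9 − 21 + 14 = 2.

9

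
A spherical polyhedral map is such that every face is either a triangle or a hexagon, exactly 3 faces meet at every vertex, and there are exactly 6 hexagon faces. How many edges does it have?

24

Let x be the number of triangles; then F = 6 + x.
Edge–face incidences: 2E = 6·6 + 3·x = 36 + 3x.
Every vertex has degree 3, so 3V = 2E.
Euler: V − E + F = 2 ⇒ (2E)/3 − E + (6 + x) = 2.
Multiply by 6: 2·(2E) − 3·(2E) + 6·(6 + x) = 12, i.e. 36 + 6x − (36 + 3x) = 12.
Collecting terms: 3x = 12, so x = 4.
Then 2E = 36 + 3·4 = 48, so E = 24, V = 2E/3 = 16, F = 6 + 4 = 10.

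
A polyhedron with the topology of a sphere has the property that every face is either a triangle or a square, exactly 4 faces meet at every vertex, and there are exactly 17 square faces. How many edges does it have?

Let x be the number of triangles; then F = 17 + x.
Edge–face incidences: 2E = 4·17 + 3·x = 68 + 3x.
Every vertex has degree 4, so 4V = 2E.
Euler: V − E + F = 2 ⇒ (2E)/4 − E + (17 + x) = 2.
Multiply by 8: 2·(2E) − 4·(2E) + 8·(17 + x) = 16, i.e. 136 + 8x − 2·(68 + 3x) = 16.
Collecting terms: 2x = 16, so x = 8.
Then 2E = 68 + 3·8 = 92, so E = 46, V = 2E/4 = 23, F = 17 + 8 = 25.

46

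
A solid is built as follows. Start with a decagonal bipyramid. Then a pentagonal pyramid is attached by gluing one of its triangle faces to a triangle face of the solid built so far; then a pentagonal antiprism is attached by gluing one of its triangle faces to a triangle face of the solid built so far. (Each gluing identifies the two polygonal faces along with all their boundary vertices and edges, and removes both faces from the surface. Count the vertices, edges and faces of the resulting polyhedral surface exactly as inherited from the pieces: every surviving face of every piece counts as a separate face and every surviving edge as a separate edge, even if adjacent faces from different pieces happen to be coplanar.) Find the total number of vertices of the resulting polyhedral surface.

A decagonal bipyramid: V=12, E=30, F=20.
Attach a pentagonal pyramid (V=6, E=10, F=6) along a 3-gon: merge 3 vertices and 3 edges, delete both glued faces → V=15, E=37, F=24.
Attach a pentagonal antiprism (V=10, E=20, F=12) along a 3-gon: merge 3 vertices and 3 edges, delete both glued faces → V=22, E=54, F=34.
Check: V − E + F = 22 − 54 + 34 = 2.

22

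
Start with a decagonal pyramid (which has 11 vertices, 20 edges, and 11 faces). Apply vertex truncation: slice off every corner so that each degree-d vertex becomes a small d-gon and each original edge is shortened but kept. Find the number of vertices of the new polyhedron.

40

Truncation replaces each original edge-end by a new vertex, so V′ = 2E = 40.
Each original edge survives, and each old vertex of degree d contributes d new edges; summing degrees gives Σd = 2E, so E′ = E + 2E = 3E = 60.
Each original face survives and each original vertex becomes one new face: F′ = F + V = 22.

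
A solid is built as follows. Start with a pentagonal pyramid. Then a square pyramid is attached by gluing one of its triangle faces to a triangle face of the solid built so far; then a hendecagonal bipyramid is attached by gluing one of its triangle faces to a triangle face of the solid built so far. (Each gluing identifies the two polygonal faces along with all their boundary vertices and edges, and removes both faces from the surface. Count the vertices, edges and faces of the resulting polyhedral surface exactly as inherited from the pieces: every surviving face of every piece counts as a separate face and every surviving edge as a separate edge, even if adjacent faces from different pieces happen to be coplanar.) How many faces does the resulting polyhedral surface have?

A pentagonal pyramid: V=6, E=10, F=6.
Attach a square pyramid (V=5, E=8, F=5) along a 3-gon: merge 3 vertices and 3 edges, delete both glued faces → V=8, E=15, F=9.
Attach a hendecagonal bipyramid (V=13, E=33, F=22) along a 3-gon: merge 3 vertices and 3 edges, delete both glued faces → V=18, E=45, F=29.
Check: V − E + F = 18 − 45 + 29 = 2.

29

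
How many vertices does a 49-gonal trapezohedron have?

The n-trapezohedron (dual of the n-antiprism) has V = 2·49 + 2 = 100, E = 4·49 = 196, F = 2·49 = 98.

100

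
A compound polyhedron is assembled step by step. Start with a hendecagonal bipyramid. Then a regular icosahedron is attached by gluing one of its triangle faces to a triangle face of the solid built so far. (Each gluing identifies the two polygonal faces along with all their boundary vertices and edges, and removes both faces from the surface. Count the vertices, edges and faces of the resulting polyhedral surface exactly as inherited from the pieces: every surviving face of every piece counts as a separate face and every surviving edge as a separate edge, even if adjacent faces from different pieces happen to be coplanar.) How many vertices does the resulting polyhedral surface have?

A hendecagonal bipyramid: V=13, E=33, F=22.
Attach a regular icosahedron (V=12, E=30, F=20) along a 3-gon: merge 3 vertices and 3 edges, delete both glued faces → V=22, E=60, F=40.
Check: V − E + F = 22 − 60 + 40 = 2.

22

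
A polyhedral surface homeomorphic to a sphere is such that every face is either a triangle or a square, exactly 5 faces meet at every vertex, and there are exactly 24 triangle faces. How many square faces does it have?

2

Let x be the number of squares; then F = 24 + x.
Edge–face incidences: 2E = 3·24 + 4·x = 72 + 4x.
Every vertex has degree 5, so 5V = 2E.
Euler: V − E + F = 2 ⇒ (2E)/5 − E + (24 + x) = 2.
Multiply by 10: 2·(2E) − 5·(2E) + 10·(24 + x) = 20, i.e. 240 + 10x − 3·(72 + 4x) = 20.
Collecting terms: −2x + 24 = 20, so −2x = −4, so x = 2.
Then 2E = 72 + 4·2 = 80, so E = 40, V = 2E/5 = 16, F = 24 + 2 = 26.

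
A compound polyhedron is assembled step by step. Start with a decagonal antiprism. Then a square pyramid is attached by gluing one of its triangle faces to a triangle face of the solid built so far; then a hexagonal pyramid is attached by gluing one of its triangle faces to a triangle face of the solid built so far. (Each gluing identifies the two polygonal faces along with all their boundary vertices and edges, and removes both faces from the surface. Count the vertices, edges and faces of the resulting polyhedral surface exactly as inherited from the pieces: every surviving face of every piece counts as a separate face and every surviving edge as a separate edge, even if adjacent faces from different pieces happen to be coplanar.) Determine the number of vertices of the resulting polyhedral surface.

A decagonal antiprism: V=20, E=40, F=22.
Attach a square pyramid (V=5, E=8, F=5) along a 3-gon: merge 3 vertices and 3 edges, delete both glued faces → V=22, E=45, F=25.
Attach a hexagonal pyramid (V=7, E=12, F=7) along a 3-gon: merge 3 vertices and 3 edges, delete both glued faces → V=26, E=54, F=30.
Check: V − E + F = 26 − 54 + 30 = 2.

26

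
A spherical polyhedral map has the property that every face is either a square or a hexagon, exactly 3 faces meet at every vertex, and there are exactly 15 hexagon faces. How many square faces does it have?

Let x be the number of squares; then F = 15 + x.
Edge–face incidences: 2E = 6·15 + 4·x = 90 + 4x.
Every vertex has degree 3, so 3V = 2E.
Euler: V − E + F = 2 ⇒ (2E)/3 − E + (15 + x) = 2.
Multiply by 6: 2·(2E) − 3·(2E) + 6·(15 + x) = 12, i.e. 90 + 6x − (90 + 4x) = 12.
Collecting terms: 2x = 12, so x = 6.
Then 2E = 90 + 4·6 = 114, so E = 57, V = 2E/3 = 38, F = 15 + 6 = 21.

6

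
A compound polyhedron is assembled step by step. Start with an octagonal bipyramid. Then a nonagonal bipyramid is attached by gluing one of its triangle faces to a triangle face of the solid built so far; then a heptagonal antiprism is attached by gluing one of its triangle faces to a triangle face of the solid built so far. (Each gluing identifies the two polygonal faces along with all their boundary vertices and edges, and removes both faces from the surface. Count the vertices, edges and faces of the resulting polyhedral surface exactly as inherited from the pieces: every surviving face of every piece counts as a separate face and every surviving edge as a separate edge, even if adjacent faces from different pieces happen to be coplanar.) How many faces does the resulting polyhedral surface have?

46

An octagonal bipyramid: V=10, E=24, F=16.
Attach a nonagonal bipyramid (V=11, E=27, F=18) along a 3-gon: merge 3 vertices and 3 edges, delete both glued faces → V=18, E=48, F=32.
Attach a heptagonal antiprism (V=14, E=28, F=16) along a 3-gon: merge 3 vertices and 3 edges, delete both glued faces → V=29, E=73, F=46.
Check: V − E + F = 29 − 73 + 46 = 2.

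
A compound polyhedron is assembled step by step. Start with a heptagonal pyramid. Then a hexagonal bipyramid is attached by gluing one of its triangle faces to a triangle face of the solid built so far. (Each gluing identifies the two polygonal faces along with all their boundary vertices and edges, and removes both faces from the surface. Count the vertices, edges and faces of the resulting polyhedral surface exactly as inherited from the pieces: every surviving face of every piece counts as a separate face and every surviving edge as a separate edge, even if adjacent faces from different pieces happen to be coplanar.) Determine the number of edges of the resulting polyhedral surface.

29

A heptagonal pyramid: V=8, E=14, F=8.
Attach a hexagonal bipyramid (V=8, E=18, F=12) along a 3-gon: merge 3 vertices and 3 edges, delete both glued faces → V=13, E=29, F=18.
Check: V − E + F = 13 − 29 + 18 = 2.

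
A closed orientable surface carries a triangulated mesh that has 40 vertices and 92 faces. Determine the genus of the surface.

4

Every face is a triangle, so 2E = 3·92 = 276, giving E = 138.
χ = V − E + F = 40 − 138 + 92 = -6.
For a closed orientable surface χ = 2 − 2g, so g = (2 − (-6))/2 = 4.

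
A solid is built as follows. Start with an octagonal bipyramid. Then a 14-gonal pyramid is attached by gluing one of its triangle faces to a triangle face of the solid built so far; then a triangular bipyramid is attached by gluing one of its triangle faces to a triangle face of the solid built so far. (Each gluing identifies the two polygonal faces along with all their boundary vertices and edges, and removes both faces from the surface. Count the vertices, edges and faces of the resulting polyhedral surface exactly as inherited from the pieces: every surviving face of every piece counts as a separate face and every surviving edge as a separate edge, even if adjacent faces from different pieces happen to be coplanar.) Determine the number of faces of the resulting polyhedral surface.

33

An octagonal bipyramid: V=10, E=24, F=16.
Attach a 14-gonal pyramid (V=15, E=28, F=15) along a 3-gon: merge 3 vertices and 3 edges, delete both glued faces → V=22, E=49, F=29.
Attach a triangular bipyramid (V=5, E=9, F=6) along a 3-gon: merge 3 vertices and 3 edges, delete both glued faces → V=24, E=55, F=33.
Check: V − E + F = 24 − 55 + 33 = 2.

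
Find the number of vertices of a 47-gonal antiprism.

94

An antiprism on an n-gon has two n-gon caps and 2n triangles: V = 2·47 = 94, E = 4·47 = 188, F = 2·47 + 2 = 96.
Check: V − E + F = 94 − 188 + 96 = 2.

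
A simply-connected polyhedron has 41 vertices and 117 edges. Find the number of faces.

78

Here V − E + F = 2.
F = 2 − V + E = 2 − 41 + 117 = 78.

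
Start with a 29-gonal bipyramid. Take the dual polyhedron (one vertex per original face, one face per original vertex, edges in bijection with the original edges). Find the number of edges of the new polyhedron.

The base solid has V = 31, E = 87, F = 58.
The dual swaps V and F and preserves E: V′ = F = 58, E′ = E = 87, F′ = V = 31.

87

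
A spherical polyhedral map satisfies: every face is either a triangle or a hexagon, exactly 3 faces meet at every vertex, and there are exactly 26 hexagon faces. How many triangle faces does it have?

Let x be the number of triangles; then F = 26 + x.
Edge–face incidences: 2E = 6·26 + 3·x = 156 + 3x.
Every vertex has degree 3, so 3V = 2E.
Euler: V − E + F = 2 ⇒ (2E)/3 − E + (26 + x) = 2.
Multiply by 6: 2·(2E) − 3·(2E) + 6·(26 + x) = 12, i.e. 156 + 6x − (156 + 3x) = 12.
Collecting terms: 3x = 12, so x = 4.
Then 2E = 156 + 3·4 = 168, so E = 84, V = 2E/3 = 56, F = 26 + 4 = 30.

4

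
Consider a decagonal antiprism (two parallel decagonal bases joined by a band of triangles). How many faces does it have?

22

An antiprism on an n-gon has two n-gon caps and 2n triangles: V = 2·10 = 20, E = 4·10 = 40, F = 2·10 + 2 = 22.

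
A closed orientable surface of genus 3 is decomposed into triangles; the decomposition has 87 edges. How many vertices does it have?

χ = 2 − 2·3 = -4, and every face is a triangle so 3F = 2E.
F = 2E/3 = 58. Then V = -4 + E − F = -4 + 87 − 58 = 25.

25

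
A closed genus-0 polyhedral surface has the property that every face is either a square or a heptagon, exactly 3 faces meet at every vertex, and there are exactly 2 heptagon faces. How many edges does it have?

Let x be the number of squares; then F = 2 + x.
Edge–face incidences: 2E = 7·2 + 4·x = 14 + 4x.
Every vertex has degree 3, so 3V = 2E.
Euler: V − E + F = 2 ⇒ (2E)/3 − E + (2 + x) = 2.
Multiply by 6: 2·(2E) − 3·(2E) + 6·(2 + x) = 12, i.e. 12 + 6x − (14 + 4x) = 12.
Collecting terms: 2x − 2 = 12, so 2x = 14, so x = 7.
Then 2E = 14 + 4·7 = 42, so E = 21, V = 2E/3 = 14, F = 2 + 7 = 9.

21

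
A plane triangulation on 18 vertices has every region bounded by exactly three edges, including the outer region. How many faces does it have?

In a plane triangulation 3F = 2E and V − E + F = 2, so F = 2V − 4 = 2·18 − 4 = 32.

32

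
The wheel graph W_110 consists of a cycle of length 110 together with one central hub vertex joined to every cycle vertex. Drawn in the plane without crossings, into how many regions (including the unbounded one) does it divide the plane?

W_110 has V = 110 + 1 = 111 vertices and E = 2·110 = 220 edges.
By Euler's formula F = 2 − V + E = 2 − 111 + 220 = 111.

111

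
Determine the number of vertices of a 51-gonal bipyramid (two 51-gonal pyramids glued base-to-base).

53

A bipyramid over an n-gon has 2n triangular faces and n + 2 vertices: V = 51 + 2 = 53, E = 3·51 = 153, F = 2·51 = 102.
Check: V − E + F = 53 − 153 + 102 = 2.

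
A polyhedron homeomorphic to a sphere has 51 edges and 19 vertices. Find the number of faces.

Here V − E + F = 2.
F = 2 − V + E = 2 − 19 + 51 = 34.

34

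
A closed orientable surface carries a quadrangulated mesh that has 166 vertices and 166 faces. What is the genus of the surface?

Every face is a square, so 2E = 4·166 = 664, giving E = 332.
χ = V − E + F = 166 − 332 + 166 = 0.
For a closed orientable surface χ = 2 − 2g, so g = (2 − (0))/2 = 1.

1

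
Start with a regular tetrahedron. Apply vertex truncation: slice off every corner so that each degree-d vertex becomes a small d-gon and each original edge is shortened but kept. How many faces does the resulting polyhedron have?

8

The base solid has V = 4, E = 6, F = 4.
Truncation replaces each original edge-end by a new vertex, so V′ = 2E = 12.
Each original edge survives, and each old vertex of degree d contributes d new edges; summing degrees gives Σd = 2E, so E′ = E + 2E = 3E = 18.
Each original face survives and each original vertex becomes one new face: F′ = F + V = 8.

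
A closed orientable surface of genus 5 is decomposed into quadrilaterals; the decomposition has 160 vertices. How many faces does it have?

χ = 2 − 2·5 = -8, and every face is a square so 4F = 2E.
V − E + F = -8 with E = 4F/2 gives 160 − (4/2 − 1)·F = -8, so F = 168 and E = 336.

168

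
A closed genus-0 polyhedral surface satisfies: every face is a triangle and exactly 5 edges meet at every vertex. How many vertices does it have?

Each face has 3 edges and each edge borders two faces, so 2E = 3F.
Each vertex has degree 5, so 5V = 2E and hence V = 3F/5.
Euler: V − E + F = 2 ⇒ (3F/5) − (3F/2) + F = 2.
Multiply by 10: (6 − 15 + 10)F = 20, i.e. 1F = 20.
So F = 20, E = 3·20/2 = 30, V = 3·20/5 = 12.

12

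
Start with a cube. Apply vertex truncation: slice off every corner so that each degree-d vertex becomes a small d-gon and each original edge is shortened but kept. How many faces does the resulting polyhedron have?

The base solid has V = 8, E = 12, F = 6.
Truncation replaces each original edge-end by a new vertex, so V′ = 2E = 24.
Each original edge survives, and each old vertex of degree d contributes d new edges; summing degrees gives Σd = 2E, so E′ = E + 2E = 3E = 36.
Each original face survives and each original vertex becomes one new face: F′ = F + V = 14.

14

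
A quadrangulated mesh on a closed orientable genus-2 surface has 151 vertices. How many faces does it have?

χ = 2 − 2·2 = -2, and every face is a square so 4F = 2E.
V − E + F = -2 with E = 4F/2 gives 151 − (4/2 − 1)·F = -2, so F = 153 and E = 306.

153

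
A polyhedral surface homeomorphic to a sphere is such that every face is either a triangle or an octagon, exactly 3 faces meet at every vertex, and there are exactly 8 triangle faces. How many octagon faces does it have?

6

Let x be the number of octagons; then F = 8 + x.
Edge–face incidences: 2E = 3·8 + 8·x = 24 + 8x.
Every vertex has degree 3, so 3V = 2E.
Euler: V − E + F = 2 ⇒ (2E)/3 − E + (8 + x) = 2.
Multiply by 6: 2·(2E) − 3·(2E) + 6·(8 + x) = 12, i.e. 48 + 6x − (24 + 8x) = 12.
Collecting terms: −2x + 24 = 12, so −2x = −12, so x = 6.
Then 2E = 24 + 8·6 = 72, so E = 36, V = 2E/3 = 24, F = 8 + 6 = 14.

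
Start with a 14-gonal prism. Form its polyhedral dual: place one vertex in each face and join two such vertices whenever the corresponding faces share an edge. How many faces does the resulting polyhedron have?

The base solid has V = 28, E = 42, F = 16.
The dual swaps V and F and preserves E: V′ = F = 16, E′ = E = 42, F′ = V = 28.

28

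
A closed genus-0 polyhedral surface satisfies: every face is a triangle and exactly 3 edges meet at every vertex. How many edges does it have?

6

Each face has 3 edges and each edge borders two faces, so 2E = 3F.
Each vertex has degree 3, so 3V = 2E and hence V = 3F/3.
Euler: V − E + F = 2 ⇒ (3F/3) − (3F/2) + F = 2.
Multiply by 6: (6 − 9 + 6)F = 12, i.e. 3F = 12.
So F = 4, E = 3·4/2 = 6, V = 3·4/3 = 4.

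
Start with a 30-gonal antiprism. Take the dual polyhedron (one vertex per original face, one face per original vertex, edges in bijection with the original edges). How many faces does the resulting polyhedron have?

The base solid has V = 60, E = 120, F = 62.
The dual swaps V and F and preserves E: V′ = F = 62, E′ = E = 120, F′ = V = 60.

60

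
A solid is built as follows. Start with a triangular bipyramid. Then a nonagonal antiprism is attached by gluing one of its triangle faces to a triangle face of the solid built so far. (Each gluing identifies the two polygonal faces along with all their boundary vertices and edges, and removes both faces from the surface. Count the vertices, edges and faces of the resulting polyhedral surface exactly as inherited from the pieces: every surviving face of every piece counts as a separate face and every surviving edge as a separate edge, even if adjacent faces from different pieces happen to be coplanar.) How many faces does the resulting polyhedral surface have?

24

A triangular bipyramid: V=5, E=9, F=6.
Attach a nonagonal antiprism (V=18, E=36, F=20) along a 3-gon: merge 3 vertices and 3 edges, delete both glued faces → V=20, E=42, F=24.
Check: V − E + F = 20 − 42 + 24 = 2.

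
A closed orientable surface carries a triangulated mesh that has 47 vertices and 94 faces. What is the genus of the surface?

Every face is a triangle, so 2E = 3·94 = 282, giving E = 141.
χ = V − E + F = 47 − 141 + 94 = 0.
For a closed orientable surface χ = 2 − 2g, so g = (2 − (0))/2 = 1.

1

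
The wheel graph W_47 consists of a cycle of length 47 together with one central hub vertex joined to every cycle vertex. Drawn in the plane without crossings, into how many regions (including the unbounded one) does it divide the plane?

W_47 has V = 47 + 1 = 48 vertices and E = 2·47 = 94 edges.
By Euler's formula F = 2 − V + E = 2 − 48 + 94 = 48.

48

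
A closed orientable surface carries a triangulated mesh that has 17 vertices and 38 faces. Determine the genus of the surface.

Every face is a triangle, so 2E = 3·38 = 114, giving E = 57.
χ = V − E + F = 17 − 57 + 38 = -2.
For a closed orientable surface χ = 2 − 2g, so g = (2 − (-2))/2 = 2.

2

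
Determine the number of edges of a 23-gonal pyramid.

A pyramid on an n-gon base has one n-gon and n triangles: V = 23 + 1 = 24, E = 2·23 = 46, F = 23 + 1 = 24.
Check: V − E + F = 24 − 46 + 24 = 2.

46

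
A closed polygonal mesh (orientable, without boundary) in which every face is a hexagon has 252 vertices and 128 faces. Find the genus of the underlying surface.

Every face is a hexagon, so 2E = 6·128 = 768, giving E = 384.
χ = V − E + F = 252 − 384 + 128 = -4.
For a closed orientable surface χ = 2 − 2g, so g = (2 − (-4))/2 = 3.

3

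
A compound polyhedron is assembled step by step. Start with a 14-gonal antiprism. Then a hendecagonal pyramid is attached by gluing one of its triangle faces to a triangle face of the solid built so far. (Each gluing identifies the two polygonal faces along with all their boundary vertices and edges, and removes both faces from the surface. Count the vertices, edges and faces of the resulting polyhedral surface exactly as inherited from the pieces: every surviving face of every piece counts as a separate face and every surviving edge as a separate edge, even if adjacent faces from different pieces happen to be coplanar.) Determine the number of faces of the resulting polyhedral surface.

40

A 14-gonal antiprism: V=28, E=56, F=30.
Attach a hendecagonal pyramid (V=12, E=22, F=12) along a 3-gon: merge 3 vertices and 3 edges, delete both glued faces → V=37, E=75, F=40.
Check: V − E + F = 37 − 75 + 40 = 2.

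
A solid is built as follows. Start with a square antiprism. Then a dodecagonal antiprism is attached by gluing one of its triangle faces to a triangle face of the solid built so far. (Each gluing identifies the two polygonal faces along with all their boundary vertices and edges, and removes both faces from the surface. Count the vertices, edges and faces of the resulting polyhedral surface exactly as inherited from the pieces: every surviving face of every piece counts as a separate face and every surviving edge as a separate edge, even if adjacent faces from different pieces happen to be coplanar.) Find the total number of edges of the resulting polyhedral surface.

61

A square antiprism: V=8, E=16, F=10.
Attach a dodecagonal antiprism (V=24, E=48, F=26) along a 3-gon: merge 3 vertices and 3 edges, delete both glued faces → V=29, E=61, F=34.
Check: V − E + F = 29 − 61 + 34 = 2.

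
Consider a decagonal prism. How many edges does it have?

A prism on an n-gon has two n-gon bases and n rectangular sides: V = 2·10 = 20, E = 3·10 = 30, F = 10 + 2 = 12.
Check: V − E + F = 20 − 30 + 12 = 2.

30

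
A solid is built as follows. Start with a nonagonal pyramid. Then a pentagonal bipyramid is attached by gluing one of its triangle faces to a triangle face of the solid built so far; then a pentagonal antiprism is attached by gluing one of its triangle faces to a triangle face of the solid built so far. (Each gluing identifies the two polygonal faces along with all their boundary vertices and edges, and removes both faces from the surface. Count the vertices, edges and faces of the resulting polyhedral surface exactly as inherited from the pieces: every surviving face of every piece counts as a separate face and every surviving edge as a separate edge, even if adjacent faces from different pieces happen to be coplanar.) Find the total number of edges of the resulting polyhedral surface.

A nonagonal pyramid: V=10, E=18, F=10.
Attach a pentagonal bipyramid (V=7, E=15, F=10) along a 3-gon: merge 3 vertices and 3 edges, delete both glued faces → V=14, E=30, F=18.
Attach a pentagonal antiprism (V=10, E=20, F=12) along a 3-gon: merge 3 vertices and 3 edges, delete both glued faces → V=21, E=47, F=28.
Check: V − E + F = 21 − 47 + 28 = 2.

47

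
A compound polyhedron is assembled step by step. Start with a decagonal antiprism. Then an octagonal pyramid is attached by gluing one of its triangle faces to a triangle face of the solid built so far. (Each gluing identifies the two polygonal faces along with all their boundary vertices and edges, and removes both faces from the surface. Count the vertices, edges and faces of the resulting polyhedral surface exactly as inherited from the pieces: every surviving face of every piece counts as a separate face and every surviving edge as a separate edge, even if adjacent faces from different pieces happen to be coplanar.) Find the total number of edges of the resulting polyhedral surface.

A decagonal antiprism: V=20, E=40, F=22.
Attach an octagonal pyramid (V=9, E=16, F=9) along a 3-gon: merge 3 vertices and 3 edges, delete both glued faces → V=26, E=53, F=29.
Check: V − E + F = 26 − 53 + 29 = 2.

53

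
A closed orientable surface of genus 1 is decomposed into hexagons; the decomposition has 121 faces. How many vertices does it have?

242

χ = 2 − 2·1 = 0, and every face is a hexagon so 6F = 2E.
E = 6·121/2 = 363. Then V = 0 + E − F = 0 + 363 − 121 = 242.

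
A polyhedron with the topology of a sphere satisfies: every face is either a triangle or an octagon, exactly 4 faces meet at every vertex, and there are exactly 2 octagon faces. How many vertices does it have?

Let x be the number of triangles; then F = 2 + x.
Edge–face incidences: 2E = 8·2 + 3·x = 16 + 3x.
Every vertex has degree 4, so 4V = 2E.
Euler: V − E + F = 2 ⇒ (2E)/4 − E + (2 + x) = 2.
Multiply by 8: 2·(2E) − 4·(2E) + 8·(2 + x) = 16, i.e. 16 + 8x − 2·(16 + 3x) = 16.
Collecting terms: 2x − 16 = 16, so 2x = 32, so x = 16.
Then 2E = 16 + 3·16 = 64, so E = 32, V = 2E/4 = 16, F = 2 + 16 = 18.

16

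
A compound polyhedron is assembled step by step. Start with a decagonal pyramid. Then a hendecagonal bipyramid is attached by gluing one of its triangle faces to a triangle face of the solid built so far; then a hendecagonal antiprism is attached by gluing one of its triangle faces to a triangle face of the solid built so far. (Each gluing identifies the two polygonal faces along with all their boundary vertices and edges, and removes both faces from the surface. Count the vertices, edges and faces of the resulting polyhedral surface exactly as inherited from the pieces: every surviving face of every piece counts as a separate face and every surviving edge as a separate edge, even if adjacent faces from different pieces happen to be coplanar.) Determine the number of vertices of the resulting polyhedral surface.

40

A decagonal pyramid: V=11, E=20, F=11.
Attach a hendecagonal bipyramid (V=13, E=33, F=22) along a 3-gon: merge 3 vertices and 3 edges, delete both glued faces → V=21, E=50, F=31.
Attach a hendecagonal antiprism (V=22, E=44, F=24) along a 3-gon: merge 3 vertices and 3 edges, delete both glued faces → V=40, E=91, F=53.
Check: V − E + F = 40 − 91 + 53 = 2.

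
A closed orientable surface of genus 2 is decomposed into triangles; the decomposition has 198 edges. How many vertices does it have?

64

χ = 2 − 2·2 = -2, and every face is a triangle so 3F = 2E.
F = 2E/3 = 132. Then V = -2 + E − F = -2 + 198 − 132 = 64.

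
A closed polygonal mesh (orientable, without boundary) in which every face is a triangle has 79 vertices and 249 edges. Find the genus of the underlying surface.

Every face is a triangle and each edge borders two faces, so 3F = 2·249, giving F = 166.
χ = V − E + F = 79 − 249 + 166 = -4.
For a closed orientable surface χ = 2 − 2g, so g = (2 − (-4))/2 = 3.

3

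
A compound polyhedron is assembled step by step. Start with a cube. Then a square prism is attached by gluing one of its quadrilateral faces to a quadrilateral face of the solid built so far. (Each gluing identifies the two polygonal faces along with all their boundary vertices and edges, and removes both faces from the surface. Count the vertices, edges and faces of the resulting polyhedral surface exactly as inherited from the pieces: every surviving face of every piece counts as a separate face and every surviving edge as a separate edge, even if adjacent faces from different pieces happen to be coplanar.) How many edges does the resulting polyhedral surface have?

A cube: V=8, E=12, F=6.
Attach a square prism (V=8, E=12, F=6) along a 4-gon: merge 4 vertices and 4 edges, delete both glued faces → V=12, E=20, F=10.
Check: V − E + F = 12 − 20 + 10 = 2.

20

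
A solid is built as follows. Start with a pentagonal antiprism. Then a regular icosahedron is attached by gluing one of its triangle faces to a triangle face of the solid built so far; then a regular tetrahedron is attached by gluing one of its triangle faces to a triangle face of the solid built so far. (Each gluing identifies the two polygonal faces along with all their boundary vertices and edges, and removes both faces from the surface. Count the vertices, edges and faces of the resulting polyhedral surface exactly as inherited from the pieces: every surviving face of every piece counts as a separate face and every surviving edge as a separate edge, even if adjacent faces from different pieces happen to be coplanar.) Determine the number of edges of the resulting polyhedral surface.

50

A pentagonal antiprism: V=10, E=20, F=12.
Attach a regular icosahedron (V=12, E=30, F=20) along a 3-gon: merge 3 vertices and 3 edges, delete both glued faces → V=19, E=47, F=30.
Attach a regular tetrahedron (V=4, E=6, F=4) along a 3-gon: merge 3 vertices and 3 edges, delete both glued faces → V=20, E=50, F=32.
Check: V − E + F = 20 − 50 + 32 = 2.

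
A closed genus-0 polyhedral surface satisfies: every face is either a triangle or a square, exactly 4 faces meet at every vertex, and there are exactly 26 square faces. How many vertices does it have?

Let x be the number of triangles; then F = 26 + x.
Edge–face incidences: 2E = 4·26 + 3·x = 104 + 3x.
Every vertex has degree 4, so 4V = 2E.
Euler: V − E + F = 2 ⇒ (2E)/4 − E + (26 + x) = 2.
Multiply by 8: 2·(2E) − 4·(2E) + 8·(26 + x) = 16, i.e. 208 + 8x − 2·(104 + 3x) = 16.
Collecting terms: 2x = 16, so x = 8.
Then 2E = 104 + 3·8 = 128, so E = 64, V = 2E/4 = 32, F = 26 + 8 = 34.

32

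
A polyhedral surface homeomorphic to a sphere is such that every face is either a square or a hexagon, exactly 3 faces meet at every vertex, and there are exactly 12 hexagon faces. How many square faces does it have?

6

Let x be the number of squares; then F = 12 + x.
Edge–face incidences: 2E = 6·12 + 4·x = 72 + 4x.
Every vertex has degree 3, so 3V = 2E.
Euler: V − E + F = 2 ⇒ (2E)/3 − E + (12 + x) = 2.
Multiply by 6: 2·(2E) − 3·(2E) + 6·(12 + x) = 12, i.e. 72 + 6x − (72 + 4x) = 12.
Collecting terms: 2x = 12, so x = 6.
Then 2E = 72 + 4·6 = 96, so E = 48, V = 2E/3 = 32, F = 12 + 6 = 18.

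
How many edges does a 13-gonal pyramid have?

A pyramid on an n-gon base has one n-gon and n triangles: V = 13 + 1 = 14, E = 2·13 = 26, F = 13 + 1 = 14.

26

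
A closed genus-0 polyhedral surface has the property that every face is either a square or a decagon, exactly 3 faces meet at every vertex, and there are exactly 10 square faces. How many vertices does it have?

20

Let x be the number of decagons; then F = 10 + x.
Edge–face incidences: 2E = 4·10 + 10·x = 40 + 10x.
Every vertex has degree 3, so 3V = 2E.
Euler: V − E + F = 2 ⇒ (2E)/3 − E + (10 + x) = 2.
Multiply by 6: 2·(2E) − 3·(2E) + 6·(10 + x) = 12, i.e. 60 + 6x − (40 + 10x) = 12.
Collecting terms: −4x + 20 = 12, so −4x = −8, so x = 2.
Then 2E = 40 + 10·2 = 60, so E = 30, V = 2E/3 = 20, F = 10 + 2 = 12.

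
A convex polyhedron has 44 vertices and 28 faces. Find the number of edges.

Here V − E + F = 2.
E = V + F − (2) = 44 + 28 − (2) = 70.

70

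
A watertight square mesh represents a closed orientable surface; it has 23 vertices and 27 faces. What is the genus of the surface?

Every face is a square, so 2E = 4·27 = 108, giving E = 54.
χ = V − E + F = 23 − 54 + 27 = -4.
For a closed orientable surface χ = 2 − 2g, so g = (2 − (-4))/2 = 3.

3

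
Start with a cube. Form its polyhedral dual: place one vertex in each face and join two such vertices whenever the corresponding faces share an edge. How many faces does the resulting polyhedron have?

8

The base solid has V = 8, E = 12, F = 6.
The dual swaps V and F and preserves E: V′ = F = 6, E′ = E = 12, F′ = V = 8.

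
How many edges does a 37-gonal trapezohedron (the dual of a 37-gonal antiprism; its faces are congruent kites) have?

148

The n-trapezohedron (dual of the n-antiprism) has V = 2·37 + 2 = 76, E = 4·37 = 148, F = 2·37 = 74.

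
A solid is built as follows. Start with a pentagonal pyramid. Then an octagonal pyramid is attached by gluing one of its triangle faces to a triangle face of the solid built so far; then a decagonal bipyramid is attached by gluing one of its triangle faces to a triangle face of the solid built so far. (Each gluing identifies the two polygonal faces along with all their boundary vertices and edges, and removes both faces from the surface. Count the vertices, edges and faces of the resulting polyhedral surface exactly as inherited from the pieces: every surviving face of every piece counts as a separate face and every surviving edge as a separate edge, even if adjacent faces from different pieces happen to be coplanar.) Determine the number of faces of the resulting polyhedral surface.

A pentagonal pyramid: V=6, E=10, F=6.
Attach an octagonal pyramid (V=9, E=16, F=9) along a 3-gon: merge 3 vertices and 3 edges, delete both glued faces → V=12, E=23, F=13.
Attach a decagonal bipyramid (V=12, E=30, F=20) along a 3-gon: merge 3 vertices and 3 edges, delete both glued faces → V=21, E=50, F=31.
Check: V − E + F = 21 − 50 + 31 = 2.

31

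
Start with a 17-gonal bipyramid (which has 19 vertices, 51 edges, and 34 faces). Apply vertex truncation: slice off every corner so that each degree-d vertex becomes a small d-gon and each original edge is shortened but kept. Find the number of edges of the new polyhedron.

153

Truncation replaces each original edge-end by a new vertex, so V′ = 2E = 102.
Each original edge survives, and each old vertex of degree d contributes d new edges; summing degrees gives Σd = 2E, so E′ = E + 2E = 3E = 153.
Each original face survives and each original vertex becomes one new face: F′ = F + V = 53.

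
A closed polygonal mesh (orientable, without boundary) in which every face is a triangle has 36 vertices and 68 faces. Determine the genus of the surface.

0

Every face is a triangle, so 2E = 3·68 = 204, giving E = 102.
χ = V − E + F = 36 − 102 + 68 = 2.
For a closed orientable surface χ = 2 − 2g, so g = (2 − (2))/2 = 0.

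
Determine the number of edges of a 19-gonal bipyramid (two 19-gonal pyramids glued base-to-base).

A bipyramid over an n-gon has 2n triangular faces and n + 2 vertices: V = 19 + 2 = 21, E = 3·19 = 57, F = 2·19 = 38.

57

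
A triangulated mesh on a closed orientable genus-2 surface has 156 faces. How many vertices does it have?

76

χ = 2 − 2·2 = -2, and every face is a triangle so 3F = 2E.
E = 3·156/2 = 234. Then V = -2 + E − F = -2 + 234 − 156 = 76.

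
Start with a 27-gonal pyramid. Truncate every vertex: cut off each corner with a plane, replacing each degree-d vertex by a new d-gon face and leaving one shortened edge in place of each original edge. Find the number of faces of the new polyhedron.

The base solid has V = 28, E = 54, F = 28.
Truncation replaces each original edge-end by a new vertex, so V′ = 2E = 108.
Each original edge survives, and each old vertex of degree d contributes d new edges; summing degrees gives Σd = 2E, so E′ = E + 2E = 3E = 162.
Each original face survives and each original vertex becomes one new face: F′ = F + V = 56.

56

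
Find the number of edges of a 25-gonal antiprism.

An antiprism on an n-gon has two n-gon caps and 2n triangles: V = 2·25 = 50, E = 4·25 = 100, F = 2·25 + 2 = 52.

100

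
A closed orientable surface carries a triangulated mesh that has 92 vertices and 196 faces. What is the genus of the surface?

4

Every face is a triangle, so 2E = 3·196 = 588, giving E = 294.
χ = V − E + F = 92 − 294 + 196 = -6.
For a closed orientable surface χ = 2 − 2g, so g = (2 − (-6))/2 = 4.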